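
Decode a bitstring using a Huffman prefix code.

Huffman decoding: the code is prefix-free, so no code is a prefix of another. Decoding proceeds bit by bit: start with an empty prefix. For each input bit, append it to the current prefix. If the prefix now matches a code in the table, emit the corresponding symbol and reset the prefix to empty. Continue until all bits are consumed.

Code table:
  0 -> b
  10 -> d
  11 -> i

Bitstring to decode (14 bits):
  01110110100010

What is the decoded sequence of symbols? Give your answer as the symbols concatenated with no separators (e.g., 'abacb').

Answer: bidibdbbd

Derivation:
Bit 0: prefix='0' -> emit 'b', reset
Bit 1: prefix='1' (no match yet)
Bit 2: prefix='11' -> emit 'i', reset
Bit 3: prefix='1' (no match yet)
Bit 4: prefix='10' -> emit 'd', reset
Bit 5: prefix='1' (no match yet)
Bit 6: prefix='11' -> emit 'i', reset
Bit 7: prefix='0' -> emit 'b', reset
Bit 8: prefix='1' (no match yet)
Bit 9: prefix='10' -> emit 'd', reset
Bit 10: prefix='0' -> emit 'b', reset
Bit 11: prefix='0' -> emit 'b', reset
Bit 12: prefix='1' (no match yet)
Bit 13: prefix='10' -> emit 'd', reset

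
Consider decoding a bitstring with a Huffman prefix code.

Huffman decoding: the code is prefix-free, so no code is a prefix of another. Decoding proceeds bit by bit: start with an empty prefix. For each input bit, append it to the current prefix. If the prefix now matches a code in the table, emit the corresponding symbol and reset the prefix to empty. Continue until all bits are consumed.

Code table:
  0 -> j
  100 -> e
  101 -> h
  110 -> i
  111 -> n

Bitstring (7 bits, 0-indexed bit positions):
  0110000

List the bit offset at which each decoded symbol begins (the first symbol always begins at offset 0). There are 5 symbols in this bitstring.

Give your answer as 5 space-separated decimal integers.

Bit 0: prefix='0' -> emit 'j', reset
Bit 1: prefix='1' (no match yet)
Bit 2: prefix='11' (no match yet)
Bit 3: prefix='110' -> emit 'i', reset
Bit 4: prefix='0' -> emit 'j', reset
Bit 5: prefix='0' -> emit 'j', reset
Bit 6: prefix='0' -> emit 'j', reset

Answer: 0 1 4 5 6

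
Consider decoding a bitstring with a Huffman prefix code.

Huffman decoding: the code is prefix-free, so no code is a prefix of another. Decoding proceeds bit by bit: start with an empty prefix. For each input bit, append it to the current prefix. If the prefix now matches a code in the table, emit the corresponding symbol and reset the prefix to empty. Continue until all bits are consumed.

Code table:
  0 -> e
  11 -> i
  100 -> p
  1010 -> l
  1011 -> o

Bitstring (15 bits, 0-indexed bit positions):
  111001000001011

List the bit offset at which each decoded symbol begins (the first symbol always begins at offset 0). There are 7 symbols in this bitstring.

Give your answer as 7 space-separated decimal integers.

Bit 0: prefix='1' (no match yet)
Bit 1: prefix='11' -> emit 'i', reset
Bit 2: prefix='1' (no match yet)
Bit 3: prefix='10' (no match yet)
Bit 4: prefix='100' -> emit 'p', reset
Bit 5: prefix='1' (no match yet)
Bit 6: prefix='10' (no match yet)
Bit 7: prefix='100' -> emit 'p', reset
Bit 8: prefix='0' -> emit 'e', reset
Bit 9: prefix='0' -> emit 'e', reset
Bit 10: prefix='0' -> emit 'e', reset
Bit 11: prefix='1' (no match yet)
Bit 12: prefix='10' (no match yet)
Bit 13: prefix='101' (no match yet)
Bit 14: prefix='1011' -> emit 'o', reset

Answer: 0 2 5 8 9 10 11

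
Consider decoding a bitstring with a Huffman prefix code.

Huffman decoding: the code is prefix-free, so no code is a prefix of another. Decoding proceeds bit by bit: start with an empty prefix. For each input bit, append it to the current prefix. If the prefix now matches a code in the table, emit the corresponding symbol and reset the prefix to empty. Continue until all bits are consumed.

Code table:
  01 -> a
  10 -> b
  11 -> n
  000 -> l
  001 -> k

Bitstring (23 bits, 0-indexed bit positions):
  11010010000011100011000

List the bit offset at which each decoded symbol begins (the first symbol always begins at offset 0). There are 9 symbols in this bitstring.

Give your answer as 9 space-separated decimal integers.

Bit 0: prefix='1' (no match yet)
Bit 1: prefix='11' -> emit 'n', reset
Bit 2: prefix='0' (no match yet)
Bit 3: prefix='01' -> emit 'a', reset
Bit 4: prefix='0' (no match yet)
Bit 5: prefix='00' (no match yet)
Bit 6: prefix='001' -> emit 'k', reset
Bit 7: prefix='0' (no match yet)
Bit 8: prefix='00' (no match yet)
Bit 9: prefix='000' -> emit 'l', reset
Bit 10: prefix='0' (no match yet)
Bit 11: prefix='00' (no match yet)
Bit 12: prefix='001' -> emit 'k', reset
Bit 13: prefix='1' (no match yet)
Bit 14: prefix='11' -> emit 'n', reset
Bit 15: prefix='0' (no match yet)
Bit 16: prefix='00' (no match yet)
Bit 17: prefix='000' -> emit 'l', reset
Bit 18: prefix='1' (no match yet)
Bit 19: prefix='11' -> emit 'n', reset
Bit 20: prefix='0' (no match yet)
Bit 21: prefix='00' (no match yet)
Bit 22: prefix='000' -> emit 'l', reset

Answer: 0 2 4 7 10 13 15 18 20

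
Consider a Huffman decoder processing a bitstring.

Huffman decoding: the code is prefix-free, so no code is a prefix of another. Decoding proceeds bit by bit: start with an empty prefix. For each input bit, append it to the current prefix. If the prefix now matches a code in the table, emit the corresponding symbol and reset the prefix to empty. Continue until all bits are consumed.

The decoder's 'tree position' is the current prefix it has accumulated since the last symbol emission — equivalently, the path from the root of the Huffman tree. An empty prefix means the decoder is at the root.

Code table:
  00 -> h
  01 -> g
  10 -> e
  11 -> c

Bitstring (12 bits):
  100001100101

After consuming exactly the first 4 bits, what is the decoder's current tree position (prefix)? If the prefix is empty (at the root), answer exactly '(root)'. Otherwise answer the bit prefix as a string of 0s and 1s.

Answer: (root)

Derivation:
Bit 0: prefix='1' (no match yet)
Bit 1: prefix='10' -> emit 'e', reset
Bit 2: prefix='0' (no match yet)
Bit 3: prefix='00' -> emit 'h', reset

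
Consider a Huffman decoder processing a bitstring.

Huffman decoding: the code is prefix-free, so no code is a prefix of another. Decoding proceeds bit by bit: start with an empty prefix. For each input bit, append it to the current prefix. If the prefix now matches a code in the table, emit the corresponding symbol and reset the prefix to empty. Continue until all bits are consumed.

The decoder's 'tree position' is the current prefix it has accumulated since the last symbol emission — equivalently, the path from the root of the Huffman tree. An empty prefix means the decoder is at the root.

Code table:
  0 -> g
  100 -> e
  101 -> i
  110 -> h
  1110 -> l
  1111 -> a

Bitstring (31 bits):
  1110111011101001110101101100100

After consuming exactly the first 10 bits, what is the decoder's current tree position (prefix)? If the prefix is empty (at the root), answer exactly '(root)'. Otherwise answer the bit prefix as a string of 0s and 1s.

Bit 0: prefix='1' (no match yet)
Bit 1: prefix='11' (no match yet)
Bit 2: prefix='111' (no match yet)
Bit 3: prefix='1110' -> emit 'l', reset
Bit 4: prefix='1' (no match yet)
Bit 5: prefix='11' (no match yet)
Bit 6: prefix='111' (no match yet)
Bit 7: prefix='1110' -> emit 'l', reset
Bit 8: prefix='1' (no match yet)
Bit 9: prefix='11' (no match yet)

Answer: 11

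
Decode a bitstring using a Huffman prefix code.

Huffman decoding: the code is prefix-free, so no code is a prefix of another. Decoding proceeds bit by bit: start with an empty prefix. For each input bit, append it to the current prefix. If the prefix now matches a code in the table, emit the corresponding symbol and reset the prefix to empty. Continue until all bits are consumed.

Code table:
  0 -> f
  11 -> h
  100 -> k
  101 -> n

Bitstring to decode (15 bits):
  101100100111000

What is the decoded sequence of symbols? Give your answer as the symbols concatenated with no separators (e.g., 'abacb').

Answer: nkkhkf

Derivation:
Bit 0: prefix='1' (no match yet)
Bit 1: prefix='10' (no match yet)
Bit 2: prefix='101' -> emit 'n', reset
Bit 3: prefix='1' (no match yet)
Bit 4: prefix='10' (no match yet)
Bit 5: prefix='100' -> emit 'k', reset
Bit 6: prefix='1' (no match yet)
Bit 7: prefix='10' (no match yet)
Bit 8: prefix='100' -> emit 'k', reset
Bit 9: prefix='1' (no match yet)
Bit 10: prefix='11' -> emit 'h', reset
Bit 11: prefix='1' (no match yet)
Bit 12: prefix='10' (no match yet)
Bit 13: prefix='100' -> emit 'k', reset
Bit 14: prefix='0' -> emit 'f', reset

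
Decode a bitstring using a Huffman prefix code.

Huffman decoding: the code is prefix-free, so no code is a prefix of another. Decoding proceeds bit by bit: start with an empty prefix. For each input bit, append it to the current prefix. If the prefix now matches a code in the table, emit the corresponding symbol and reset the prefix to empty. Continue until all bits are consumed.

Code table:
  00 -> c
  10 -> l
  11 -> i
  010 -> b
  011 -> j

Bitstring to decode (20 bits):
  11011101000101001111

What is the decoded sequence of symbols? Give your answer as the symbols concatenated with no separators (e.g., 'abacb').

Bit 0: prefix='1' (no match yet)
Bit 1: prefix='11' -> emit 'i', reset
Bit 2: prefix='0' (no match yet)
Bit 3: prefix='01' (no match yet)
Bit 4: prefix='011' -> emit 'j', reset
Bit 5: prefix='1' (no match yet)
Bit 6: prefix='10' -> emit 'l', reset
Bit 7: prefix='1' (no match yet)
Bit 8: prefix='10' -> emit 'l', reset
Bit 9: prefix='0' (no match yet)
Bit 10: prefix='00' -> emit 'c', reset
Bit 11: prefix='1' (no match yet)
Bit 12: prefix='10' -> emit 'l', reset
Bit 13: prefix='1' (no match yet)
Bit 14: prefix='10' -> emit 'l', reset
Bit 15: prefix='0' (no match yet)
Bit 16: prefix='01' (no match yet)
Bit 17: prefix='011' -> emit 'j', reset
Bit 18: prefix='1' (no match yet)
Bit 19: prefix='11' -> emit 'i', reset

Answer: ijllcllji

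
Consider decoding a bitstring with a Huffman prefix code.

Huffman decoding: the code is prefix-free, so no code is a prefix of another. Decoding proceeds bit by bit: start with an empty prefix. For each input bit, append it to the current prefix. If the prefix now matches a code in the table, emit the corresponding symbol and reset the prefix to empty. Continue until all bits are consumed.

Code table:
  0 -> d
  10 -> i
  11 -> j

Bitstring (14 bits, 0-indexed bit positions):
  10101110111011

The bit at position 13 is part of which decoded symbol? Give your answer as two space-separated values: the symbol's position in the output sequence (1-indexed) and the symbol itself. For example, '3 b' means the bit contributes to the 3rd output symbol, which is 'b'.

Answer: 7 j

Derivation:
Bit 0: prefix='1' (no match yet)
Bit 1: prefix='10' -> emit 'i', reset
Bit 2: prefix='1' (no match yet)
Bit 3: prefix='10' -> emit 'i', reset
Bit 4: prefix='1' (no match yet)
Bit 5: prefix='11' -> emit 'j', reset
Bit 6: prefix='1' (no match yet)
Bit 7: prefix='10' -> emit 'i', reset
Bit 8: prefix='1' (no match yet)
Bit 9: prefix='11' -> emit 'j', reset
Bit 10: prefix='1' (no match yet)
Bit 11: prefix='10' -> emit 'i', reset
Bit 12: prefix='1' (no match yet)
Bit 13: prefix='11' -> emit 'j', reset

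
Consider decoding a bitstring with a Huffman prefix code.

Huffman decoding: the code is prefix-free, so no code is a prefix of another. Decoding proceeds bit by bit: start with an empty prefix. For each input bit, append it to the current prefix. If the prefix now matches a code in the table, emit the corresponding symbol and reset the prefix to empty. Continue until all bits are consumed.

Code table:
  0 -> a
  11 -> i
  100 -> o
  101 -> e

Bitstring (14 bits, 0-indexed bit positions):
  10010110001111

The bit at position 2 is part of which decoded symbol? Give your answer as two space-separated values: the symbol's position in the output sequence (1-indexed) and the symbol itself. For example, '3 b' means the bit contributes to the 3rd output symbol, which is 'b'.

Answer: 1 o

Derivation:
Bit 0: prefix='1' (no match yet)
Bit 1: prefix='10' (no match yet)
Bit 2: prefix='100' -> emit 'o', reset
Bit 3: prefix='1' (no match yet)
Bit 4: prefix='10' (no match yet)
Bit 5: prefix='101' -> emit 'e', reset
Bit 6: prefix='1' (no match yet)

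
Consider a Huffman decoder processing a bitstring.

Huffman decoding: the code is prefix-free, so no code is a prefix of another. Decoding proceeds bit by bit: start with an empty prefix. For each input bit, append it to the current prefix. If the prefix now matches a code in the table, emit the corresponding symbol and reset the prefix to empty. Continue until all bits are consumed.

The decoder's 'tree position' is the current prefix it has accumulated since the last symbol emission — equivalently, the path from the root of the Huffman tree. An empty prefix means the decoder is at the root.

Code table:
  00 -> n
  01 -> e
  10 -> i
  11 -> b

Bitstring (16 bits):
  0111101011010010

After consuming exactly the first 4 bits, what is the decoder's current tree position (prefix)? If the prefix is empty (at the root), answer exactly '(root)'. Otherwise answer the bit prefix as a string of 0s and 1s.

Bit 0: prefix='0' (no match yet)
Bit 1: prefix='01' -> emit 'e', reset
Bit 2: prefix='1' (no match yet)
Bit 3: prefix='11' -> emit 'b', reset

Answer: (root)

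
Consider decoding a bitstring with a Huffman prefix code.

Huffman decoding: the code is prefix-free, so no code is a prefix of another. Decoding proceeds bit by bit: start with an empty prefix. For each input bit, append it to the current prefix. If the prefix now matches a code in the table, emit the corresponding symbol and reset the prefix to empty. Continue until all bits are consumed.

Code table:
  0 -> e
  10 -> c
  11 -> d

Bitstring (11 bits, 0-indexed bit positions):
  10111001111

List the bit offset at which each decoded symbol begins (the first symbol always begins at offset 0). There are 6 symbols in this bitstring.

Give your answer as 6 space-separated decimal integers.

Answer: 0 2 4 6 7 9

Derivation:
Bit 0: prefix='1' (no match yet)
Bit 1: prefix='10' -> emit 'c', reset
Bit 2: prefix='1' (no match yet)
Bit 3: prefix='11' -> emit 'd', reset
Bit 4: prefix='1' (no match yet)
Bit 5: prefix='10' -> emit 'c', reset
Bit 6: prefix='0' -> emit 'e', reset
Bit 7: prefix='1' (no match yet)
Bit 8: prefix='11' -> emit 'd', reset
Bit 9: prefix='1' (no match yet)
Bit 10: prefix='11' -> emit 'd', reset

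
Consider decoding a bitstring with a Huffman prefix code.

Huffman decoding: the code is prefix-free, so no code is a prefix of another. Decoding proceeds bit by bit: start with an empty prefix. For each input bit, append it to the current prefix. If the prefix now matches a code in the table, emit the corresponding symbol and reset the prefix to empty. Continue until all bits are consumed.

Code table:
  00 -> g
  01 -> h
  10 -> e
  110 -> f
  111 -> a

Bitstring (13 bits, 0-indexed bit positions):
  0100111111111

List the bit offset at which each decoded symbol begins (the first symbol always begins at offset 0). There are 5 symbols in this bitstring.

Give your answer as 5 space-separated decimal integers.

Bit 0: prefix='0' (no match yet)
Bit 1: prefix='01' -> emit 'h', reset
Bit 2: prefix='0' (no match yet)
Bit 3: prefix='00' -> emit 'g', reset
Bit 4: prefix='1' (no match yet)
Bit 5: prefix='11' (no match yet)
Bit 6: prefix='111' -> emit 'a', reset
Bit 7: prefix='1' (no match yet)
Bit 8: prefix='11' (no match yet)
Bit 9: prefix='111' -> emit 'a', reset
Bit 10: prefix='1' (no match yet)
Bit 11: prefix='11' (no match yet)
Bit 12: prefix='111' -> emit 'a', reset

Answer: 0 2 4 7 10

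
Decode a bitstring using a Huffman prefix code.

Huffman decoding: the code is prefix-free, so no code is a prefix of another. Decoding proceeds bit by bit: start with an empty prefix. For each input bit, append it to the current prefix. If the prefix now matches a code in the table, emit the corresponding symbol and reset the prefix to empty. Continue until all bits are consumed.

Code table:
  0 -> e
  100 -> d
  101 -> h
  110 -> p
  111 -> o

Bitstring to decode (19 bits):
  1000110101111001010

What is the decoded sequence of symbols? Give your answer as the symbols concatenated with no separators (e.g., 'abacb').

Bit 0: prefix='1' (no match yet)
Bit 1: prefix='10' (no match yet)
Bit 2: prefix='100' -> emit 'd', reset
Bit 3: prefix='0' -> emit 'e', reset
Bit 4: prefix='1' (no match yet)
Bit 5: prefix='11' (no match yet)
Bit 6: prefix='110' -> emit 'p', reset
Bit 7: prefix='1' (no match yet)
Bit 8: prefix='10' (no match yet)
Bit 9: prefix='101' -> emit 'h', reset
Bit 10: prefix='1' (no match yet)
Bit 11: prefix='11' (no match yet)
Bit 12: prefix='111' -> emit 'o', reset
Bit 13: prefix='0' -> emit 'e', reset
Bit 14: prefix='0' -> emit 'e', reset
Bit 15: prefix='1' (no match yet)
Bit 16: prefix='10' (no match yet)
Bit 17: prefix='101' -> emit 'h', reset
Bit 18: prefix='0' -> emit 'e', reset

Answer: dephoeehe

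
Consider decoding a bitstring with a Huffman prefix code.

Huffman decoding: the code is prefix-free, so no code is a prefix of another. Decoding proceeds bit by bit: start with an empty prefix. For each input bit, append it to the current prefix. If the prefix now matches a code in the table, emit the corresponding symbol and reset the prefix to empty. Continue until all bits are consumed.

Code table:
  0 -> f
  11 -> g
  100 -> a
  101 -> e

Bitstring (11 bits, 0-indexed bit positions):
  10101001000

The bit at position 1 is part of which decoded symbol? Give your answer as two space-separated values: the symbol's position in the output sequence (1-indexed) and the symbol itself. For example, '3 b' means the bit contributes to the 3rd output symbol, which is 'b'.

Answer: 1 e

Derivation:
Bit 0: prefix='1' (no match yet)
Bit 1: prefix='10' (no match yet)
Bit 2: prefix='101' -> emit 'e', reset
Bit 3: prefix='0' -> emit 'f', reset
Bit 4: prefix='1' (no match yet)
Bit 5: prefix='10' (no match yet)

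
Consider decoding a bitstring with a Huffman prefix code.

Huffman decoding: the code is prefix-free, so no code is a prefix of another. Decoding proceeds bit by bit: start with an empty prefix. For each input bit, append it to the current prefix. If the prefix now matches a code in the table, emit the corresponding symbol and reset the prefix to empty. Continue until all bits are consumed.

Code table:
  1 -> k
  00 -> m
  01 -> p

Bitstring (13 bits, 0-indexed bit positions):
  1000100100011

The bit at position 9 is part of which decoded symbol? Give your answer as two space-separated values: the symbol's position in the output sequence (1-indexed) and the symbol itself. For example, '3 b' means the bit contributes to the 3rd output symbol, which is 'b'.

Bit 0: prefix='1' -> emit 'k', reset
Bit 1: prefix='0' (no match yet)
Bit 2: prefix='00' -> emit 'm', reset
Bit 3: prefix='0' (no match yet)
Bit 4: prefix='01' -> emit 'p', reset
Bit 5: prefix='0' (no match yet)
Bit 6: prefix='00' -> emit 'm', reset
Bit 7: prefix='1' -> emit 'k', reset
Bit 8: prefix='0' (no match yet)
Bit 9: prefix='00' -> emit 'm', reset
Bit 10: prefix='0' (no match yet)
Bit 11: prefix='01' -> emit 'p', reset
Bit 12: prefix='1' -> emit 'k', reset

Answer: 6 m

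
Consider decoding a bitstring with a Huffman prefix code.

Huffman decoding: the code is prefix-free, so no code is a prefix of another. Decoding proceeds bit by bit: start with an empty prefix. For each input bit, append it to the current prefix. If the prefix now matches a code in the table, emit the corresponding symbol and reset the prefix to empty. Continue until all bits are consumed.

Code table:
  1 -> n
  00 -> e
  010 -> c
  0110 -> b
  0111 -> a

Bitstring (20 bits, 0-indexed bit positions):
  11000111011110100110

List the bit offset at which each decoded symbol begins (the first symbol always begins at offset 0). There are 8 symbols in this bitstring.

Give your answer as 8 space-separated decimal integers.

Bit 0: prefix='1' -> emit 'n', reset
Bit 1: prefix='1' -> emit 'n', reset
Bit 2: prefix='0' (no match yet)
Bit 3: prefix='00' -> emit 'e', reset
Bit 4: prefix='0' (no match yet)
Bit 5: prefix='01' (no match yet)
Bit 6: prefix='011' (no match yet)
Bit 7: prefix='0111' -> emit 'a', reset
Bit 8: prefix='0' (no match yet)
Bit 9: prefix='01' (no match yet)
Bit 10: prefix='011' (no match yet)
Bit 11: prefix='0111' -> emit 'a', reset
Bit 12: prefix='1' -> emit 'n', reset
Bit 13: prefix='0' (no match yet)
Bit 14: prefix='01' (no match yet)
Bit 15: prefix='010' -> emit 'c', reset
Bit 16: prefix='0' (no match yet)
Bit 17: prefix='01' (no match yet)
Bit 18: prefix='011' (no match yet)
Bit 19: prefix='0110' -> emit 'b', reset

Answer: 0 1 2 4 8 12 13 16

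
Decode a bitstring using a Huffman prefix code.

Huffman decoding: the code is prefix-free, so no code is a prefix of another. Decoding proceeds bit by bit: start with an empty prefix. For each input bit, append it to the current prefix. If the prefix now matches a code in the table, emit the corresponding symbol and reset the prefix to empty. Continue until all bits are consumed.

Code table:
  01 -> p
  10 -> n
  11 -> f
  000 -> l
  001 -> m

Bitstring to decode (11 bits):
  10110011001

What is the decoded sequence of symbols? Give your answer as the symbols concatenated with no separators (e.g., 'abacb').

Answer: nfmnp

Derivation:
Bit 0: prefix='1' (no match yet)
Bit 1: prefix='10' -> emit 'n', reset
Bit 2: prefix='1' (no match yet)
Bit 3: prefix='11' -> emit 'f', reset
Bit 4: prefix='0' (no match yet)
Bit 5: prefix='00' (no match yet)
Bit 6: prefix='001' -> emit 'm', reset
Bit 7: prefix='1' (no match yet)
Bit 8: prefix='10' -> emit 'n', reset
Bit 9: prefix='0' (no match yet)
Bit 10: prefix='01' -> emit 'p', reset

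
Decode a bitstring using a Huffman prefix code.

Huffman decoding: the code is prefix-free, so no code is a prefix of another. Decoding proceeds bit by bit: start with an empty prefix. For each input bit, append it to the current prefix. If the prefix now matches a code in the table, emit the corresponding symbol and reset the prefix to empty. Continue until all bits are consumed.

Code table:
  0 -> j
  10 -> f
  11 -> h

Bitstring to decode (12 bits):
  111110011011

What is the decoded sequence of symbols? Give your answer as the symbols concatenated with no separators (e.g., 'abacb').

Answer: hhfjhjh

Derivation:
Bit 0: prefix='1' (no match yet)
Bit 1: prefix='11' -> emit 'h', reset
Bit 2: prefix='1' (no match yet)
Bit 3: prefix='11' -> emit 'h', reset
Bit 4: prefix='1' (no match yet)
Bit 5: prefix='10' -> emit 'f', reset
Bit 6: prefix='0' -> emit 'j', reset
Bit 7: prefix='1' (no match yet)
Bit 8: prefix='11' -> emit 'h', reset
Bit 9: prefix='0' -> emit 'j', reset
Bit 10: prefix='1' (no match yet)
Bit 11: prefix='11' -> emit 'h', reset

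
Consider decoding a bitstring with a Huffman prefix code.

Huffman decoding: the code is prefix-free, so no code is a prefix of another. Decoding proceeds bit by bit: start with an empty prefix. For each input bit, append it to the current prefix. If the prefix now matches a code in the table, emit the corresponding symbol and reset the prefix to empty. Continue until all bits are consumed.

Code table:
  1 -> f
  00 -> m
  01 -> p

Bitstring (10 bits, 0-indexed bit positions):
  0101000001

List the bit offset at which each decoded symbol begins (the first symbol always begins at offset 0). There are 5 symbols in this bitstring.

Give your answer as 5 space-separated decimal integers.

Bit 0: prefix='0' (no match yet)
Bit 1: prefix='01' -> emit 'p', reset
Bit 2: prefix='0' (no match yet)
Bit 3: prefix='01' -> emit 'p', reset
Bit 4: prefix='0' (no match yet)
Bit 5: prefix='00' -> emit 'm', reset
Bit 6: prefix='0' (no match yet)
Bit 7: prefix='00' -> emit 'm', reset
Bit 8: prefix='0' (no match yet)
Bit 9: prefix='01' -> emit 'p', reset

Answer: 0 2 4 6 8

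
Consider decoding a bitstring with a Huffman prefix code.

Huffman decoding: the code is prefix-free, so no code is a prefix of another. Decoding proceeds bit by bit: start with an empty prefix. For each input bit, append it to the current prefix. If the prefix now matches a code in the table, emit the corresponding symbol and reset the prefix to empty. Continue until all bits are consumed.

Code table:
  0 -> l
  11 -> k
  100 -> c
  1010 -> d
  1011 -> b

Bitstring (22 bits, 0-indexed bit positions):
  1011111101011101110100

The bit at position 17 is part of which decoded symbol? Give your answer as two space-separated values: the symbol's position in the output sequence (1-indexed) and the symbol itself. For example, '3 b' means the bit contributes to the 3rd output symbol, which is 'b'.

Answer: 7 d

Derivation:
Bit 0: prefix='1' (no match yet)
Bit 1: prefix='10' (no match yet)
Bit 2: prefix='101' (no match yet)
Bit 3: prefix='1011' -> emit 'b', reset
Bit 4: prefix='1' (no match yet)
Bit 5: prefix='11' -> emit 'k', reset
Bit 6: prefix='1' (no match yet)
Bit 7: prefix='11' -> emit 'k', reset
Bit 8: prefix='0' -> emit 'l', reset
Bit 9: prefix='1' (no match yet)
Bit 10: prefix='10' (no match yet)
Bit 11: prefix='101' (no match yet)
Bit 12: prefix='1011' -> emit 'b', reset
Bit 13: prefix='1' (no match yet)
Bit 14: prefix='10' (no match yet)
Bit 15: prefix='101' (no match yet)
Bit 16: prefix='1011' -> emit 'b', reset
Bit 17: prefix='1' (no match yet)
Bit 18: prefix='10' (no match yet)
Bit 19: prefix='101' (no match yet)
Bit 20: prefix='1010' -> emit 'd', reset
Bit 21: prefix='0' -> emit 'l', reset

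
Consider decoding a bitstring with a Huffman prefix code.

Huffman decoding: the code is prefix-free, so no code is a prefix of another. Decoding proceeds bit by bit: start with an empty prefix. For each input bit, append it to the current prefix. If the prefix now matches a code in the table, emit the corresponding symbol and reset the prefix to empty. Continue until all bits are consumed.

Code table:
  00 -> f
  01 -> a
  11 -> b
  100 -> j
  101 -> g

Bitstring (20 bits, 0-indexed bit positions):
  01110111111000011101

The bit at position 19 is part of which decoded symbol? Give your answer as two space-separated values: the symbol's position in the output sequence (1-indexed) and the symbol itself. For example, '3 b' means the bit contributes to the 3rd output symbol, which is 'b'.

Bit 0: prefix='0' (no match yet)
Bit 1: prefix='01' -> emit 'a', reset
Bit 2: prefix='1' (no match yet)
Bit 3: prefix='11' -> emit 'b', reset
Bit 4: prefix='0' (no match yet)
Bit 5: prefix='01' -> emit 'a', reset
Bit 6: prefix='1' (no match yet)
Bit 7: prefix='11' -> emit 'b', reset
Bit 8: prefix='1' (no match yet)
Bit 9: prefix='11' -> emit 'b', reset
Bit 10: prefix='1' (no match yet)
Bit 11: prefix='10' (no match yet)
Bit 12: prefix='100' -> emit 'j', reset
Bit 13: prefix='0' (no match yet)
Bit 14: prefix='00' -> emit 'f', reset
Bit 15: prefix='1' (no match yet)
Bit 16: prefix='11' -> emit 'b', reset
Bit 17: prefix='1' (no match yet)
Bit 18: prefix='10' (no match yet)
Bit 19: prefix='101' -> emit 'g', reset

Answer: 9 g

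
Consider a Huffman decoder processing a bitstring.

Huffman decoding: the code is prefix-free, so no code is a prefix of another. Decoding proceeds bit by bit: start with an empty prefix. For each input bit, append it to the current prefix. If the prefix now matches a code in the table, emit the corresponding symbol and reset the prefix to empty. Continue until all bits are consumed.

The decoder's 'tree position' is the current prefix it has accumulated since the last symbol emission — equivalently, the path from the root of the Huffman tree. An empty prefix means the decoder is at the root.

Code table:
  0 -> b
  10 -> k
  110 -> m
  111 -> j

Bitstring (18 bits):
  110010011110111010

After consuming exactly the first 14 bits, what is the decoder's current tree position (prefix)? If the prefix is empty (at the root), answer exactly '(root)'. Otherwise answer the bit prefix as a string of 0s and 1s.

Bit 0: prefix='1' (no match yet)
Bit 1: prefix='11' (no match yet)
Bit 2: prefix='110' -> emit 'm', reset
Bit 3: prefix='0' -> emit 'b', reset
Bit 4: prefix='1' (no match yet)
Bit 5: prefix='10' -> emit 'k', reset
Bit 6: prefix='0' -> emit 'b', reset
Bit 7: prefix='1' (no match yet)
Bit 8: prefix='11' (no match yet)
Bit 9: prefix='111' -> emit 'j', reset
Bit 10: prefix='1' (no match yet)
Bit 11: prefix='10' -> emit 'k', reset
Bit 12: prefix='1' (no match yet)
Bit 13: prefix='11' (no match yet)

Answer: 11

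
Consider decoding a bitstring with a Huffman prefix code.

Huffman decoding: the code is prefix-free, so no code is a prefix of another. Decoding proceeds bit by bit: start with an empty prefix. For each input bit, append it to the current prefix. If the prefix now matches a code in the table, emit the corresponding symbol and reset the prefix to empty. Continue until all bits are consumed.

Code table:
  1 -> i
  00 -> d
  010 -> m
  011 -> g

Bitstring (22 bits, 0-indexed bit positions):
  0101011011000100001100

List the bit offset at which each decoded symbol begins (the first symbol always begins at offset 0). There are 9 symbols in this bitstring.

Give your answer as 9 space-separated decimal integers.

Answer: 0 3 4 7 10 12 15 17 20

Derivation:
Bit 0: prefix='0' (no match yet)
Bit 1: prefix='01' (no match yet)
Bit 2: prefix='010' -> emit 'm', reset
Bit 3: prefix='1' -> emit 'i', reset
Bit 4: prefix='0' (no match yet)
Bit 5: prefix='01' (no match yet)
Bit 6: prefix='011' -> emit 'g', reset
Bit 7: prefix='0' (no match yet)
Bit 8: prefix='01' (no match yet)
Bit 9: prefix='011' -> emit 'g', reset
Bit 10: prefix='0' (no match yet)
Bit 11: prefix='00' -> emit 'd', reset
Bit 12: prefix='0' (no match yet)
Bit 13: prefix='01' (no match yet)
Bit 14: prefix='010' -> emit 'm', reset
Bit 15: prefix='0' (no match yet)
Bit 16: prefix='00' -> emit 'd', reset
Bit 17: prefix='0' (no match yet)
Bit 18: prefix='01' (no match yet)
Bit 19: prefix='011' -> emit 'g', reset
Bit 20: prefix='0' (no match yet)
Bit 21: prefix='00' -> emit 'd', reset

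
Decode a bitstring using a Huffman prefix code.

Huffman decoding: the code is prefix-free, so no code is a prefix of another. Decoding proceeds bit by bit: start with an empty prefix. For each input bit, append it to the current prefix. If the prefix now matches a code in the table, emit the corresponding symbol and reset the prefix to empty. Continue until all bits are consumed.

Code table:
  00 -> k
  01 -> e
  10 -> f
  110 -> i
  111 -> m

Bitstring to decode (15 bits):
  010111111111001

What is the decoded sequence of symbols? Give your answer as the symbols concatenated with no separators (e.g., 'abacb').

Bit 0: prefix='0' (no match yet)
Bit 1: prefix='01' -> emit 'e', reset
Bit 2: prefix='0' (no match yet)
Bit 3: prefix='01' -> emit 'e', reset
Bit 4: prefix='1' (no match yet)
Bit 5: prefix='11' (no match yet)
Bit 6: prefix='111' -> emit 'm', reset
Bit 7: prefix='1' (no match yet)
Bit 8: prefix='11' (no match yet)
Bit 9: prefix='111' -> emit 'm', reset
Bit 10: prefix='1' (no match yet)
Bit 11: prefix='11' (no match yet)
Bit 12: prefix='110' -> emit 'i', reset
Bit 13: prefix='0' (no match yet)
Bit 14: prefix='01' -> emit 'e', reset

Answer: eemmie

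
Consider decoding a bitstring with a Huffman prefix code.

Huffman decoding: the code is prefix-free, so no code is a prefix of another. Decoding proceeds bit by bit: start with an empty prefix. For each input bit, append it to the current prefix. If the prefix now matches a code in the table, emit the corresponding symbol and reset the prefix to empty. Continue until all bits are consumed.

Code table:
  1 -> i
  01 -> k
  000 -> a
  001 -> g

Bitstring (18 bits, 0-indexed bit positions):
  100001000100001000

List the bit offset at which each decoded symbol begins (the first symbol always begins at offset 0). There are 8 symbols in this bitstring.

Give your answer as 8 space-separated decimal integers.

Answer: 0 1 4 6 9 10 13 15

Derivation:
Bit 0: prefix='1' -> emit 'i', reset
Bit 1: prefix='0' (no match yet)
Bit 2: prefix='00' (no match yet)
Bit 3: prefix='000' -> emit 'a', reset
Bit 4: prefix='0' (no match yet)
Bit 5: prefix='01' -> emit 'k', reset
Bit 6: prefix='0' (no match yet)
Bit 7: prefix='00' (no match yet)
Bit 8: prefix='000' -> emit 'a', reset
Bit 9: prefix='1' -> emit 'i', reset
Bit 10: prefix='0' (no match yet)
Bit 11: prefix='00' (no match yet)
Bit 12: prefix='000' -> emit 'a', reset
Bit 13: prefix='0' (no match yet)
Bit 14: prefix='01' -> emit 'k', reset
Bit 15: prefix='0' (no match yet)
Bit 16: prefix='00' (no match yet)
Bit 17: prefix='000' -> emit 'a', reset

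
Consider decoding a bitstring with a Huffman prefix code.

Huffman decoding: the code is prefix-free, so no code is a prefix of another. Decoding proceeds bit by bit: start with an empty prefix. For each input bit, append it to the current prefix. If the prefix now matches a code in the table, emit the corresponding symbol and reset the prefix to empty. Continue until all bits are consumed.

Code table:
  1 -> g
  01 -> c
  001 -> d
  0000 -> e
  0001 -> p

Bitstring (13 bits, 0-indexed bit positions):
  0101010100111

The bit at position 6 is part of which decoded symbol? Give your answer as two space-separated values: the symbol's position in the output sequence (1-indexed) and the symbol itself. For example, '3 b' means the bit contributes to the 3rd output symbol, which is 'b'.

Answer: 4 c

Derivation:
Bit 0: prefix='0' (no match yet)
Bit 1: prefix='01' -> emit 'c', reset
Bit 2: prefix='0' (no match yet)
Bit 3: prefix='01' -> emit 'c', reset
Bit 4: prefix='0' (no match yet)
Bit 5: prefix='01' -> emit 'c', reset
Bit 6: prefix='0' (no match yet)
Bit 7: prefix='01' -> emit 'c', reset
Bit 8: prefix='0' (no match yet)
Bit 9: prefix='00' (no match yet)
Bit 10: prefix='001' -> emit 'd', reset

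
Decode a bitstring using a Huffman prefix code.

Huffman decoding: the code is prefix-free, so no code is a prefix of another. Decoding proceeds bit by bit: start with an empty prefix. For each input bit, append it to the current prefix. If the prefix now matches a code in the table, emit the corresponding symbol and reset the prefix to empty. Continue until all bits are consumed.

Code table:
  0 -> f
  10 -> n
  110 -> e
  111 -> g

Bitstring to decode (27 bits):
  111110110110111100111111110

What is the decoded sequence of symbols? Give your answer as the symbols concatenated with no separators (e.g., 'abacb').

Bit 0: prefix='1' (no match yet)
Bit 1: prefix='11' (no match yet)
Bit 2: prefix='111' -> emit 'g', reset
Bit 3: prefix='1' (no match yet)
Bit 4: prefix='11' (no match yet)
Bit 5: prefix='110' -> emit 'e', reset
Bit 6: prefix='1' (no match yet)
Bit 7: prefix='11' (no match yet)
Bit 8: prefix='110' -> emit 'e', reset
Bit 9: prefix='1' (no match yet)
Bit 10: prefix='11' (no match yet)
Bit 11: prefix='110' -> emit 'e', reset
Bit 12: prefix='1' (no match yet)
Bit 13: prefix='11' (no match yet)
Bit 14: prefix='111' -> emit 'g', reset
Bit 15: prefix='1' (no match yet)
Bit 16: prefix='10' -> emit 'n', reset
Bit 17: prefix='0' -> emit 'f', reset
Bit 18: prefix='1' (no match yet)
Bit 19: prefix='11' (no match yet)
Bit 20: prefix='111' -> emit 'g', reset
Bit 21: prefix='1' (no match yet)
Bit 22: prefix='11' (no match yet)
Bit 23: prefix='111' -> emit 'g', reset
Bit 24: prefix='1' (no match yet)
Bit 25: prefix='11' (no match yet)
Bit 26: prefix='110' -> emit 'e', reset

Answer: geeegnfgge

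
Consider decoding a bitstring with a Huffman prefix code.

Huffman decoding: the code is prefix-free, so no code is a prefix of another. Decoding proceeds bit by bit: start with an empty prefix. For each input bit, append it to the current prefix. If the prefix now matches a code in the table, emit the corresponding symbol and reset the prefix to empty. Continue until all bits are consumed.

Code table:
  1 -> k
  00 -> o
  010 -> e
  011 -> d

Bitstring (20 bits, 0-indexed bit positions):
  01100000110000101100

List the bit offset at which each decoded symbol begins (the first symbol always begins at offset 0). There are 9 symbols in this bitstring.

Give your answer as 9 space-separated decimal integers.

Bit 0: prefix='0' (no match yet)
Bit 1: prefix='01' (no match yet)
Bit 2: prefix='011' -> emit 'd', reset
Bit 3: prefix='0' (no match yet)
Bit 4: prefix='00' -> emit 'o', reset
Bit 5: prefix='0' (no match yet)
Bit 6: prefix='00' -> emit 'o', reset
Bit 7: prefix='0' (no match yet)
Bit 8: prefix='01' (no match yet)
Bit 9: prefix='011' -> emit 'd', reset
Bit 10: prefix='0' (no match yet)
Bit 11: prefix='00' -> emit 'o', reset
Bit 12: prefix='0' (no match yet)
Bit 13: prefix='00' -> emit 'o', reset
Bit 14: prefix='1' -> emit 'k', reset
Bit 15: prefix='0' (no match yet)
Bit 16: prefix='01' (no match yet)
Bit 17: prefix='011' -> emit 'd', reset
Bit 18: prefix='0' (no match yet)
Bit 19: prefix='00' -> emit 'o', reset

Answer: 0 3 5 7 10 12 14 15 18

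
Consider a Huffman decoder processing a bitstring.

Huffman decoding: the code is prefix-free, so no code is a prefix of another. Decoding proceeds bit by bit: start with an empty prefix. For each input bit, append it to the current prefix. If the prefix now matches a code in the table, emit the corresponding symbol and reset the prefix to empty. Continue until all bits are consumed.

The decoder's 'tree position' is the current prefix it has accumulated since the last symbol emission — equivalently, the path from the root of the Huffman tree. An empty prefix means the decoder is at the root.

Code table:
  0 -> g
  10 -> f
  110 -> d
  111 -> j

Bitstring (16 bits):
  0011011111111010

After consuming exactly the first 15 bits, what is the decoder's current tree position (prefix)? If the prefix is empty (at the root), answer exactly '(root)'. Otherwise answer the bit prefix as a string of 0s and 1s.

Bit 0: prefix='0' -> emit 'g', reset
Bit 1: prefix='0' -> emit 'g', reset
Bit 2: prefix='1' (no match yet)
Bit 3: prefix='11' (no match yet)
Bit 4: prefix='110' -> emit 'd', reset
Bit 5: prefix='1' (no match yet)
Bit 6: prefix='11' (no match yet)
Bit 7: prefix='111' -> emit 'j', reset
Bit 8: prefix='1' (no match yet)
Bit 9: prefix='11' (no match yet)
Bit 10: prefix='111' -> emit 'j', reset
Bit 11: prefix='1' (no match yet)
Bit 12: prefix='11' (no match yet)
Bit 13: prefix='110' -> emit 'd', reset
Bit 14: prefix='1' (no match yet)

Answer: 1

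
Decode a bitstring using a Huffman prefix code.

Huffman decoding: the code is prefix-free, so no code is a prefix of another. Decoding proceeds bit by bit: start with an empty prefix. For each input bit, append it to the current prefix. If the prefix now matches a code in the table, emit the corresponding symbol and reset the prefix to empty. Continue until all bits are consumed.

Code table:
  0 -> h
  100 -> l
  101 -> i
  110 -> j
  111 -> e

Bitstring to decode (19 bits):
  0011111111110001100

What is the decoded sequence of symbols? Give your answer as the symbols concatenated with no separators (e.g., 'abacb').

Bit 0: prefix='0' -> emit 'h', reset
Bit 1: prefix='0' -> emit 'h', reset
Bit 2: prefix='1' (no match yet)
Bit 3: prefix='11' (no match yet)
Bit 4: prefix='111' -> emit 'e', reset
Bit 5: prefix='1' (no match yet)
Bit 6: prefix='11' (no match yet)
Bit 7: prefix='111' -> emit 'e', reset
Bit 8: prefix='1' (no match yet)
Bit 9: prefix='11' (no match yet)
Bit 10: prefix='111' -> emit 'e', reset
Bit 11: prefix='1' (no match yet)
Bit 12: prefix='10' (no match yet)
Bit 13: prefix='100' -> emit 'l', reset
Bit 14: prefix='0' -> emit 'h', reset
Bit 15: prefix='1' (no match yet)
Bit 16: prefix='11' (no match yet)
Bit 17: prefix='110' -> emit 'j', reset
Bit 18: prefix='0' -> emit 'h', reset

Answer: hheeelhjh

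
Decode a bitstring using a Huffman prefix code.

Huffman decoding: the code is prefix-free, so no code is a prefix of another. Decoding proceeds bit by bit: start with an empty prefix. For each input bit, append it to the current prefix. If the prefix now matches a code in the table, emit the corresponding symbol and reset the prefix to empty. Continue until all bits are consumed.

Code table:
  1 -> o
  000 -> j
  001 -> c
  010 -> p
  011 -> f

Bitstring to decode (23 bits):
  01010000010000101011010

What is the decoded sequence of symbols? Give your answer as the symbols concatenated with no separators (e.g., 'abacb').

Bit 0: prefix='0' (no match yet)
Bit 1: prefix='01' (no match yet)
Bit 2: prefix='010' -> emit 'p', reset
Bit 3: prefix='1' -> emit 'o', reset
Bit 4: prefix='0' (no match yet)
Bit 5: prefix='00' (no match yet)
Bit 6: prefix='000' -> emit 'j', reset
Bit 7: prefix='0' (no match yet)
Bit 8: prefix='00' (no match yet)
Bit 9: prefix='001' -> emit 'c', reset
Bit 10: prefix='0' (no match yet)
Bit 11: prefix='00' (no match yet)
Bit 12: prefix='000' -> emit 'j', reset
Bit 13: prefix='0' (no match yet)
Bit 14: prefix='01' (no match yet)
Bit 15: prefix='010' -> emit 'p', reset
Bit 16: prefix='1' -> emit 'o', reset
Bit 17: prefix='0' (no match yet)
Bit 18: prefix='01' (no match yet)
Bit 19: prefix='011' -> emit 'f', reset
Bit 20: prefix='0' (no match yet)
Bit 21: prefix='01' (no match yet)
Bit 22: prefix='010' -> emit 'p', reset

Answer: pojcjpofp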